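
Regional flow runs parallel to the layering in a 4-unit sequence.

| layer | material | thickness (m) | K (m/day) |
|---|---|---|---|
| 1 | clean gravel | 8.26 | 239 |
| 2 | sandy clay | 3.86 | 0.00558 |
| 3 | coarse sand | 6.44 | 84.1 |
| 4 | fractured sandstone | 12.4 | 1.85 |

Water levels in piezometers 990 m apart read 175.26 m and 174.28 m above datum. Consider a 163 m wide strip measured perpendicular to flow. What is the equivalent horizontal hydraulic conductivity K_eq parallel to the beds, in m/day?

Flow is parallel to layering, so each bed carries its own Darcy discharge and the transmissivities add.
Σ(K_i·b_i) = 239×8.26 + 0.00558×3.86 + 84.1×6.44 + 1.85×12.4 = 2539 m²/day.
Total thickness b = 30.96 m, so K_eq = Σ(K_i·b_i)/b = 82.00 m/day.

82.0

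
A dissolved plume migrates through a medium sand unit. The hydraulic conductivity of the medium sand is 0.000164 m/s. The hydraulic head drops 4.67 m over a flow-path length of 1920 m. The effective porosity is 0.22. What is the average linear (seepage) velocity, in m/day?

Convert K: 0.000164 m/s × 86400 = 14.17 m/day.
Hydraulic gradient i = Δh / L = 4.67 / 1920 = 0.002432.
Darcy flux q = K · i = 14.17 × 0.002432 = 0.03446 m/day.
Seepage velocity v = q / n_e = 0.03446 / 0.22 = 0.1567 m/day.

0.157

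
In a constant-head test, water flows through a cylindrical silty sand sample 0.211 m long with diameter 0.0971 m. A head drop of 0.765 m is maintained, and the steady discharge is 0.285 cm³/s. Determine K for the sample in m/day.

0.917

Cross-sectional area A = π·(d/2)² = π × (0.0971/2)² = 0.007405 m².
Convert discharge: 0.285 cm³/s = 2.850e-07 m³/s.
Darcy's law rearranged: K = Q·L / (A·Δh) = 2.850e-07 × 0.211 / (0.007405 × 0.765) = 1.062e-05 m/s = 0.9172 m/day.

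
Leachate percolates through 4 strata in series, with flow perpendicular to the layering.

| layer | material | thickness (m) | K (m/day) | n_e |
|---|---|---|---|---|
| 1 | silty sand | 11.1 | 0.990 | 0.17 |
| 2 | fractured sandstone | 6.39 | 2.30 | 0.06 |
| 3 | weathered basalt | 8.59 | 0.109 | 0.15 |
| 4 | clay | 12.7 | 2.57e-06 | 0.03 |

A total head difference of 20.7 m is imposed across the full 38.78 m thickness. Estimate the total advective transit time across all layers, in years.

With flow normal to the layers, continuity requires the same specific discharge q through every layer.
Σ(b_i/K_i) = 11.1/0.990 + 6.39/2.30 + 8.59/0.109 + 12.7/2.57e-06 = 4.942e+06 d.
q = Δh / Σ(b_i/K_i) = 20.7 / 4.942e+06 = 4.189e-06 m/day.
In each layer the seepage velocity is v_i = q/n_i, so the layer transit time is t_i = b_i·n_i / q:
  layer 1 (silty sand): t_1 = 11.1 × 0.17 / 4.189e-06 = 4.505e+05 d
  layer 2 (fractured sandstone): t_2 = 6.39 × 0.06 / 4.189e-06 = 91529 d
  layer 3 (weathered basalt): t_3 = 8.59 × 0.15 / 4.189e-06 = 3.076e+05 d
  layer 4 (clay): t_4 = 12.7 × 0.03 / 4.189e-06 = 90956 d
Total t = Σ t_i = 9.406e+05 days = 2575 years.

2580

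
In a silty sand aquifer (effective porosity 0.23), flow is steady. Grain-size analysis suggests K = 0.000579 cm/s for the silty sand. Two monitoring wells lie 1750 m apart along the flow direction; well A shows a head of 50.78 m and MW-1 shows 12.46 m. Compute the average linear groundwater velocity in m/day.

0.0476

Convert K: 0.000579 cm/s × 864 = 0.5003 m/day.
Hydraulic gradient i = (50.78 − 12.46) / 1750 = 38.32 / 1750 = 0.02190.
Darcy flux q = K · i = 0.5003 × 0.02190 = 0.01095 m/day.
Seepage velocity v = q / n_e = 0.01095 / 0.23 = 0.04763 m/day.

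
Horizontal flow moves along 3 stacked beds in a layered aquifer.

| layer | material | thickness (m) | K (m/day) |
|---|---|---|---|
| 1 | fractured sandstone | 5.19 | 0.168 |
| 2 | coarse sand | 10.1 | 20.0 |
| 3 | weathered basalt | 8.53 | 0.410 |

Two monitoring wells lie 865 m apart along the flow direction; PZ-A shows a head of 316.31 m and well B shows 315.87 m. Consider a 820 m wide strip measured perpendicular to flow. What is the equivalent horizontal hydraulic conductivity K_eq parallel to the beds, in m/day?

Flow is parallel to layering, so each bed carries its own Darcy discharge and the transmissivities add.
Σ(K_i·b_i) = 0.168×5.19 + 20.0×10.1 + 0.410×8.53 = 206.4 m²/day.
Total thickness b = 23.82 m, so K_eq = Σ(K_i·b_i)/b = 8.664 m/day.

8.66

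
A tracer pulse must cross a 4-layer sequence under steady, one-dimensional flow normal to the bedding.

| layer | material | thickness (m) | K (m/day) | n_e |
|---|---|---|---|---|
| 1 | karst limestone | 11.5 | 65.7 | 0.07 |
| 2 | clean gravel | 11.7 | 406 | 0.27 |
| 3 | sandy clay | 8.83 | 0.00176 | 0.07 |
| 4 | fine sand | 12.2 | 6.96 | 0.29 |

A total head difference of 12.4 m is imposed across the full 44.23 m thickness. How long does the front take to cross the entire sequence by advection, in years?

With flow normal to the layers, continuity requires the same specific discharge q through every layer.
Σ(b_i/K_i) = 11.5/65.7 + 11.7/406 + 8.83/0.00176 + 12.2/6.96 = 5019 d.
q = Δh / Σ(b_i/K_i) = 12.4 / 5019 = 0.002471 m/day.
In each layer the seepage velocity is v_i = q/n_i, so the layer transit time is t_i = b_i·n_i / q:
  layer 1 (karst limestone): t_1 = 11.5 × 0.07 / 0.002471 = 325.8 d
  layer 2 (clean gravel): t_2 = 11.7 × 0.27 / 0.002471 = 1279 d
  layer 3 (sandy clay): t_3 = 8.83 × 0.07 / 0.002471 = 250.2 d
  layer 4 (fine sand): t_4 = 12.2 × 0.29 / 0.002471 = 1432 d
Total t = Σ t_i = 3287 days = 8.998 years.

9.00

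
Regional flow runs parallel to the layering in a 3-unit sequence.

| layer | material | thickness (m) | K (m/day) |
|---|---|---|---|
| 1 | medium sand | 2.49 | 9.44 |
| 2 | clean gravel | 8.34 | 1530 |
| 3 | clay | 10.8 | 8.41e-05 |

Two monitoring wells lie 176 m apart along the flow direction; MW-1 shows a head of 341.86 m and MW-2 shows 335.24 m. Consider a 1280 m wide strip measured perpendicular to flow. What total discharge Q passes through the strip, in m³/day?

Flow is parallel to layering, so each bed carries its own Darcy discharge and the transmissivities add.
Σ(K_i·b_i) = 9.44×2.49 + 1530×8.34 + 8.41e-05×10.8 = 12784 m²/day.
Hydraulic gradient i = (341.86 − 335.24) / 176 = 6.62 / 176 = 0.03761.
Q = Σ(K_i·b_i) · W · i = 12784 × 1280 × 0.03761 = 6.155e+05 m³/day.

615000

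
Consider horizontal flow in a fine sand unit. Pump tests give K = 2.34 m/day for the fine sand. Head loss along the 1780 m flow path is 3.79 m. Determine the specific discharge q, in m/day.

0.00498

Hydraulic gradient i = Δh / L = 3.79 / 1780 = 0.002129.
Specific discharge q = K · i = 2.340 × 0.002129 = 0.004982 m/day.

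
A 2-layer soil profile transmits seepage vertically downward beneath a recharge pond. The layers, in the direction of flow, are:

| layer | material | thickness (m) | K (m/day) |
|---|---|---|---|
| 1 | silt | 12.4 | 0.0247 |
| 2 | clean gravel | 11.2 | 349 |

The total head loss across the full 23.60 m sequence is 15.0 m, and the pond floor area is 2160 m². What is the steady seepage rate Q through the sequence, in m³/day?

64.5

Flow is perpendicular to layering, so the layers act in series and the equivalent K is the thickness-weighted harmonic mean.
Total thickness L = 12.4 + 11.2 = 23.60 m.
Σ(b_i/K_i) = 12.4/0.0247 + 11.2/349 = 502.1 d.
K_eq = L / Σ(b_i/K_i) = 23.60 / 502.1 = 0.04701 m/day.
Q = K_eq · A · (Δh/L) = 0.04701 × 2160 × (15.0/23.60) = 64.53 m³/day.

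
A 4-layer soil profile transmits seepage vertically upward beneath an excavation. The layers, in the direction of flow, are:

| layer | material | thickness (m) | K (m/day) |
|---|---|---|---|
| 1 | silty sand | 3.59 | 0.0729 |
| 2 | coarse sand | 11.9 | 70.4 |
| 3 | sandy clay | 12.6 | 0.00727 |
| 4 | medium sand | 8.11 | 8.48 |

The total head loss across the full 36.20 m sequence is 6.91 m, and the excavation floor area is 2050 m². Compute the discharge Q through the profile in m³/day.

Flow is perpendicular to layering, so the layers act in series and the equivalent K is the thickness-weighted harmonic mean.
Total thickness L = 3.59 + 11.9 + 12.6 + 8.11 = 36.20 m.
Σ(b_i/K_i) = 3.59/0.0729 + 11.9/70.4 + 12.6/0.00727 + 8.11/8.48 = 1784 d.
K_eq = L / Σ(b_i/K_i) = 36.20 / 1784 = 0.02030 m/day.
Q = K_eq · A · (Δh/L) = 0.02030 × 2050 × (6.91/36.20) = 7.942 m³/day.

7.94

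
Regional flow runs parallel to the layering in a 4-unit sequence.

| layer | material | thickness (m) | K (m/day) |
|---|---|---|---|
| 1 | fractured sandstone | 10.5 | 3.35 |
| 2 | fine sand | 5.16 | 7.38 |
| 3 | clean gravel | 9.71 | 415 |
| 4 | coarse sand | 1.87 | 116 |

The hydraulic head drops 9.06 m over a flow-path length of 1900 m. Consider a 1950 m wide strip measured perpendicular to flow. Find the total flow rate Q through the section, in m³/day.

Flow is parallel to layering, so each bed carries its own Darcy discharge and the transmissivities add.
Σ(K_i·b_i) = 3.35×10.5 + 7.38×5.16 + 415×9.71 + 116×1.87 = 4320 m²/day.
Hydraulic gradient i = Δh / L = 9.06 / 1900 = 0.004768.
Q = Σ(K_i·b_i) · W · i = 4320 × 1950 × 0.004768 = 40168 m³/day.

40200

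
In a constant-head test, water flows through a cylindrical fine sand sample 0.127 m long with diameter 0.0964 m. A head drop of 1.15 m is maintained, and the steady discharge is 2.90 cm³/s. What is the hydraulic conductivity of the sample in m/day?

Cross-sectional area A = π·(d/2)² = π × (0.0964/2)² = 0.007299 m².
Convert discharge: 2.90 cm³/s = 2.900e-06 m³/s.
Darcy's law rearranged: K = Q·L / (A·Δh) = 2.900e-06 × 0.127 / (0.007299 × 1.15) = 4.388e-05 m/s = 3.791 m/day.

3.79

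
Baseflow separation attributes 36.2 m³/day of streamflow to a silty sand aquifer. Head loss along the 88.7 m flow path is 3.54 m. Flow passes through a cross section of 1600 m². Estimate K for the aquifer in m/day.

Hydraulic gradient i = Δh / L = 3.54 / 88.7 = 0.03991.
From Q = K·A·i, K = Q / (A·i) = 36.2 / (1600 × 0.03991) = 0.5669 m/day.

0.567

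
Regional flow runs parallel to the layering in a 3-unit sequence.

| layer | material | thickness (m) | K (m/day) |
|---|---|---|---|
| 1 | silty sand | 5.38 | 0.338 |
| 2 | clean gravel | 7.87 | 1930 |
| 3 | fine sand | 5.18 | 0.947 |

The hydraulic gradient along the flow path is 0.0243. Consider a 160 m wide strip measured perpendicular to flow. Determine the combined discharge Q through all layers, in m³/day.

Flow is parallel to layering, so each bed carries its own Darcy discharge and the transmissivities add.
Σ(K_i·b_i) = 0.338×5.38 + 1930×7.87 + 0.947×5.18 = 15196 m²/day.
Hydraulic gradient i = 0.0243.
Q = Σ(K_i·b_i) · W · i = 15196 × 160 × 0.02430 = 59081 m³/day.

59100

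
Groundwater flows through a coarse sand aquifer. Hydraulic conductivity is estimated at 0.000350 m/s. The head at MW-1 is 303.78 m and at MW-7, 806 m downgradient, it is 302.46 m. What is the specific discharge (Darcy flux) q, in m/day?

0.0495

Convert K: 0.000350 m/s × 86400 = 30.24 m/day.
Hydraulic gradient i = (303.78 − 302.46) / 806 = 1.32 / 806 = 0.001638.
Specific discharge q = K · i = 30.24 × 0.001638 = 0.04952 m/day.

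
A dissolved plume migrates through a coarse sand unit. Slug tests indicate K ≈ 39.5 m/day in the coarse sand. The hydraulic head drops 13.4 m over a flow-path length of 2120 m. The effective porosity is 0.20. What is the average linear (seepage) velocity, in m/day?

Hydraulic gradient i = Δh / L = 13.4 / 2120 = 0.006321.
Darcy flux q = K · i = 39.50 × 0.006321 = 0.2497 m/day.
Seepage velocity v = q / n_e = 0.2497 / 0.20 = 1.248 m/day.

1.25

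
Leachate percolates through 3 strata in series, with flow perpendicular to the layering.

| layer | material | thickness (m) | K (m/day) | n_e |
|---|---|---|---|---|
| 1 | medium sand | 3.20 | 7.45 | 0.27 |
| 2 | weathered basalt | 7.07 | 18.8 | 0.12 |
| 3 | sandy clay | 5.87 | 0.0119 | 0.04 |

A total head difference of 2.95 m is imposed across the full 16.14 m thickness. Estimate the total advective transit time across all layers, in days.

With flow normal to the layers, continuity requires the same specific discharge q through every layer.
Σ(b_i/K_i) = 3.20/7.45 + 7.07/18.8 + 5.87/0.0119 = 494.1 d.
q = Δh / Σ(b_i/K_i) = 2.95 / 494.1 = 0.005971 m/day.
In each layer the seepage velocity is v_i = q/n_i, so the layer transit time is t_i = b_i·n_i / q:
  layer 1 (medium sand): t_1 = 3.20 × 0.27 / 0.005971 = 144.7 d
  layer 2 (weathered basalt): t_2 = 7.07 × 0.12 / 0.005971 = 142.1 d
  layer 3 (sandy clay): t_3 = 5.87 × 0.04 / 0.005971 = 39.33 d
Total t = Σ t_i = 326.1 days.

326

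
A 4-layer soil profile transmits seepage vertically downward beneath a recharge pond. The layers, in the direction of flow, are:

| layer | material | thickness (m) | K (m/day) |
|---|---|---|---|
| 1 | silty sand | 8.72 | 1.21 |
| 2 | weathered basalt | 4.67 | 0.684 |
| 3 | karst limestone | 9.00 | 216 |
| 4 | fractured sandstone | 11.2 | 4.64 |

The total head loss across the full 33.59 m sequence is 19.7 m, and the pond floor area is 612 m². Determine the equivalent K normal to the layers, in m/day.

2.04

Flow is perpendicular to layering, so the layers act in series and the equivalent K is the thickness-weighted harmonic mean.
Total thickness L = 8.72 + 4.67 + 9.00 + 11.2 = 33.59 m.
Σ(b_i/K_i) = 8.72/1.21 + 4.67/0.684 + 9.00/216 + 11.2/4.64 = 16.49 d.
K_eq = L / Σ(b_i/K_i) = 33.59 / 16.49 = 2.037 m/day.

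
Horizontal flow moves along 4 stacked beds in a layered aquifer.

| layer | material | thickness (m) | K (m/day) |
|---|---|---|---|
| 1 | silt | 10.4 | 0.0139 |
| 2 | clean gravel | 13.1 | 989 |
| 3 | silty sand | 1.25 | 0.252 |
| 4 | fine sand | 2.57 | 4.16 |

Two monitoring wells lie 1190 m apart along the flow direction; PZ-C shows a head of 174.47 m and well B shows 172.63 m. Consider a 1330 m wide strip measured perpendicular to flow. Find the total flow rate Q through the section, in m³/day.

Flow is parallel to layering, so each bed carries its own Darcy discharge and the transmissivities add.
Σ(K_i·b_i) = 0.0139×10.4 + 989×13.1 + 0.252×1.25 + 4.16×2.57 = 12967 m²/day.
Hydraulic gradient i = (174.47 − 172.63) / 1190 = 1.84 / 1190 = 0.001546.
Q = Σ(K_i·b_i) · W · i = 12967 × 1330 × 0.001546 = 26666 m³/day.

26700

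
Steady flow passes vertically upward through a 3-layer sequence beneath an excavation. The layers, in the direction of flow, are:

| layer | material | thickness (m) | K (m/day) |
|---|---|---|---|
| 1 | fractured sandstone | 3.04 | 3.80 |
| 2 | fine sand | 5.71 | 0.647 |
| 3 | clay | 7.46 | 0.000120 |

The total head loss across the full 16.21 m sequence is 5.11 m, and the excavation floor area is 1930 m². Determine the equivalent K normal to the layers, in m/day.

Flow is perpendicular to layering, so the layers act in series and the equivalent K is the thickness-weighted harmonic mean.
Total thickness L = 3.04 + 5.71 + 7.46 = 16.21 m.
Σ(b_i/K_i) = 3.04/3.80 + 5.71/0.647 + 7.46/0.000120 = 62176 d.
K_eq = L / Σ(b_i/K_i) = 16.21 / 62176 = 0.0002607 m/day.

0.000261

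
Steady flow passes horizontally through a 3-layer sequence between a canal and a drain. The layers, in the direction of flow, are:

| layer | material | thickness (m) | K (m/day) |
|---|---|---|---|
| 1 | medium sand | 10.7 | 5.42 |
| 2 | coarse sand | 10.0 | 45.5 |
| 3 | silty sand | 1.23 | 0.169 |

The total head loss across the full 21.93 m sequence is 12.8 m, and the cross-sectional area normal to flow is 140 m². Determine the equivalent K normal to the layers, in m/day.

2.32

Flow is perpendicular to layering, so the layers act in series and the equivalent K is the thickness-weighted harmonic mean.
Total thickness L = 10.7 + 10.0 + 1.23 = 21.93 m.
Σ(b_i/K_i) = 10.7/5.42 + 10.0/45.5 + 1.23/0.169 = 9.472 d.
K_eq = L / Σ(b_i/K_i) = 21.93 / 9.472 = 2.315 m/day.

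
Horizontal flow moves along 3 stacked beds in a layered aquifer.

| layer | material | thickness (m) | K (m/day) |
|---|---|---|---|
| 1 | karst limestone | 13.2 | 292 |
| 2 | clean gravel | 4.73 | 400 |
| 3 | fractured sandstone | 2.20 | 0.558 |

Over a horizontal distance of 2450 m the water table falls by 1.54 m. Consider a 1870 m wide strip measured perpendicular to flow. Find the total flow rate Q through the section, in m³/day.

Flow is parallel to layering, so each bed carries its own Darcy discharge and the transmissivities add.
Σ(K_i·b_i) = 292×13.2 + 400×4.73 + 0.558×2.20 = 5748 m²/day.
Hydraulic gradient i = Δh / L = 1.54 / 2450 = 0.0006286.
Q = Σ(K_i·b_i) · W · i = 5748 × 1870 × 0.0006286 = 6756 m³/day.

6760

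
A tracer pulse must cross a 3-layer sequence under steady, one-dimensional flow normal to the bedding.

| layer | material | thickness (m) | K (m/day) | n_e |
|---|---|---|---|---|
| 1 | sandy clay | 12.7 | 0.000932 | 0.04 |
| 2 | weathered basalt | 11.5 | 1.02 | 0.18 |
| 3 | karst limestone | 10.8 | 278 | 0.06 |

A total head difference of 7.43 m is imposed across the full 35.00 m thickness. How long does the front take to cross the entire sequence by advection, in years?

16.2

With flow normal to the layers, continuity requires the same specific discharge q through every layer.
Σ(b_i/K_i) = 12.7/0.000932 + 11.5/1.02 + 10.8/278 = 13638 d.
q = Δh / Σ(b_i/K_i) = 7.43 / 13638 = 0.0005448 m/day.
In each layer the seepage velocity is v_i = q/n_i, so the layer transit time is t_i = b_i·n_i / q:
  layer 1 (sandy clay): t_1 = 12.7 × 0.04 / 0.0005448 = 932.4 d
  layer 2 (weathered basalt): t_2 = 11.5 × 0.18 / 0.0005448 = 3800 d
  layer 3 (karst limestone): t_3 = 10.8 × 0.06 / 0.0005448 = 1189 d
Total t = Σ t_i = 5921 days = 16.21 years.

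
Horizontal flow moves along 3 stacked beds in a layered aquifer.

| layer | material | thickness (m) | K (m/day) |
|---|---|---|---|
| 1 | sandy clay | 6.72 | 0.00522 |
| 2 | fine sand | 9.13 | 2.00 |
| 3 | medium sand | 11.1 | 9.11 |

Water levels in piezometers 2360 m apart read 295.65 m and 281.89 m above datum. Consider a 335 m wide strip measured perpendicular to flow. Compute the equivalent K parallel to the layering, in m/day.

Flow is parallel to layering, so each bed carries its own Darcy discharge and the transmissivities add.
Σ(K_i·b_i) = 0.00522×6.72 + 2.00×9.13 + 9.11×11.1 = 119.4 m²/day.
Total thickness b = 26.95 m, so K_eq = Σ(K_i·b_i)/b = 4.431 m/day.

4.43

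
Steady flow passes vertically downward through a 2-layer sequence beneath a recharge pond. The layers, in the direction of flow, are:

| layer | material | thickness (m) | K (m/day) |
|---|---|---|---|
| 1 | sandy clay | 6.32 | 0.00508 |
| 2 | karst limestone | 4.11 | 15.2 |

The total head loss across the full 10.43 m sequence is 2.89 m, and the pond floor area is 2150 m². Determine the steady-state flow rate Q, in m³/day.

4.99

Flow is perpendicular to layering, so the layers act in series and the equivalent K is the thickness-weighted harmonic mean.
Total thickness L = 6.32 + 4.11 = 10.43 m.
Σ(b_i/K_i) = 6.32/0.00508 + 4.11/15.2 = 1244 d.
K_eq = L / Σ(b_i/K_i) = 10.43 / 1244 = 0.008382 m/day.
Q = K_eq · A · (Δh/L) = 0.008382 × 2150 × (2.89/10.43) = 4.993 m³/day.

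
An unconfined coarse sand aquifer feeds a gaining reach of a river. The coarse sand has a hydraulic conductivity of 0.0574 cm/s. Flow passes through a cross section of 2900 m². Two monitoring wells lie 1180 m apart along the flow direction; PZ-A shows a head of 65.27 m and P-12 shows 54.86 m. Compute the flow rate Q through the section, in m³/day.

1270

Convert K: 0.0574 cm/s × 864 = 49.59 m/day.
Hydraulic gradient i = (65.27 − 54.86) / 1180 = 10.41 / 1180 = 0.008822.
Darcy's law: Q = K · A · i = 49.59 × 2900 × 0.008822 = 1269 m³/day.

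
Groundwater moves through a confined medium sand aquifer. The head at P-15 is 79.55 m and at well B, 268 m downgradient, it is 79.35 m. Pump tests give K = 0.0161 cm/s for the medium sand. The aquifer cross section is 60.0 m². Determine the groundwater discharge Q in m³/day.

0.623

Convert K: 0.0161 cm/s × 864 = 13.91 m/day.
Hydraulic gradient i = (79.55 − 79.35) / 268 = 0.2 / 268 = 0.0007463.
Darcy's law: Q = K · A · i = 13.91 × 60.00 × 0.0007463 = 0.6229 m³/day.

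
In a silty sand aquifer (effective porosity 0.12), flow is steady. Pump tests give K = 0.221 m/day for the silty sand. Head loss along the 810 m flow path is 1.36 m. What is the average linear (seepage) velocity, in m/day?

Hydraulic gradient i = Δh / L = 1.36 / 810 = 0.001679.
Darcy flux q = K · i = 0.2210 × 0.001679 = 0.0003711 m/day.
Seepage velocity v = q / n_e = 0.0003711 / 0.12 = 0.003092 m/day.

0.00309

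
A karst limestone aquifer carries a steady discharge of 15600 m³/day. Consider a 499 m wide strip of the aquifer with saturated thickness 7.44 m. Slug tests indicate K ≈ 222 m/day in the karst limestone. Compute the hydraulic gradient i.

Cross-sectional area A = 499 × 7.44 = 3713 m².
From Q = K·A·i, i = Q / (K·A) = 15600 / (222.0 × 3713) = 0.01893.

0.0189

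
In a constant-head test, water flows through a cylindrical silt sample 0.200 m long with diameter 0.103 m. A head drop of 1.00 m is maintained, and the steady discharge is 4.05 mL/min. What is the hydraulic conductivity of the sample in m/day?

Cross-sectional area A = π·(d/2)² = π × (0.103/2)² = 0.008332 m².
Convert discharge: 4.05 mL/min = 6.750e-08 m³/s.
Darcy's law rearranged: K = Q·L / (A·Δh) = 6.750e-08 × 0.200 / (0.008332 × 1.00) = 1.620e-06 m/s = 0.1400 m/day.

0.140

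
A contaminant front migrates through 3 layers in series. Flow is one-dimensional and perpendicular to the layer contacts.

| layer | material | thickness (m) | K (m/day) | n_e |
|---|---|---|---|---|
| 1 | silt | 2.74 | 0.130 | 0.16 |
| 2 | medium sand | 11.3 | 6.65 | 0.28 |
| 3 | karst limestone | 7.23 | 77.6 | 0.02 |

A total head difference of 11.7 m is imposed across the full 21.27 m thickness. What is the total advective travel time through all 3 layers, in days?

With flow normal to the layers, continuity requires the same specific discharge q through every layer.
Σ(b_i/K_i) = 2.74/0.130 + 11.3/6.65 + 7.23/77.6 = 22.87 d.
q = Δh / Σ(b_i/K_i) = 11.7 / 22.87 = 0.5116 m/day.
In each layer the seepage velocity is v_i = q/n_i, so the layer transit time is t_i = b_i·n_i / q:
  layer 1 (silt): t_1 = 2.74 × 0.16 / 0.5116 = 0.8569 d
  layer 2 (medium sand): t_2 = 11.3 × 0.28 / 0.5116 = 6.184 d
  layer 3 (karst limestone): t_3 = 7.23 × 0.02 / 0.5116 = 0.2826 d
Total t = Σ t_i = 7.324 days.

7.32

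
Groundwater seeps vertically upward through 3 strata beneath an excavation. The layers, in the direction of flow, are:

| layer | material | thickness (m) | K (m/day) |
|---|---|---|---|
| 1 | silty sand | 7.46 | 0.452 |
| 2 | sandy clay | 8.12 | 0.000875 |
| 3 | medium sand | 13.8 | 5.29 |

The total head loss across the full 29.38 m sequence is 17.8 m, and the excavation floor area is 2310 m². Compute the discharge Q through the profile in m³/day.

4.42

Flow is perpendicular to layering, so the layers act in series and the equivalent K is the thickness-weighted harmonic mean.
Total thickness L = 7.46 + 8.12 + 13.8 = 29.38 m.
Σ(b_i/K_i) = 7.46/0.452 + 8.12/0.000875 + 13.8/5.29 = 9299 d.
K_eq = L / Σ(b_i/K_i) = 29.38 / 9299 = 0.003159 m/day.
Q = K_eq · A · (Δh/L) = 0.003159 × 2310 × (17.8/29.38) = 4.422 m³/day.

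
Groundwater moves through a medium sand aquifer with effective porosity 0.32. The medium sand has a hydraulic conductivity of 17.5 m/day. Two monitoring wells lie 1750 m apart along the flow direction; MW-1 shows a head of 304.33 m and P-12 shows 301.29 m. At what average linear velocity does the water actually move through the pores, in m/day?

Hydraulic gradient i = (304.33 − 301.29) / 1750 = 3.04 / 1750 = 0.001737.
Darcy flux q = K · i = 17.50 × 0.001737 = 0.03040 m/day.
Seepage velocity v = q / n_e = 0.03040 / 0.32 = 0.09500 m/day.

0.0950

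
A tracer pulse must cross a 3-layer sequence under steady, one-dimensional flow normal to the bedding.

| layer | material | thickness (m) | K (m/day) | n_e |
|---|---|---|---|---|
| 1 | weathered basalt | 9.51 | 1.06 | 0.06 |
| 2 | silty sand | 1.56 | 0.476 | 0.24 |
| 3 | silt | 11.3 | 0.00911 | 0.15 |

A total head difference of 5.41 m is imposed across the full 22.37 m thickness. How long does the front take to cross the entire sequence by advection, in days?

With flow normal to the layers, continuity requires the same specific discharge q through every layer.
Σ(b_i/K_i) = 9.51/1.06 + 1.56/0.476 + 11.3/0.00911 = 1253 d.
q = Δh / Σ(b_i/K_i) = 5.41 / 1253 = 0.004319 m/day.
In each layer the seepage velocity is v_i = q/n_i, so the layer transit time is t_i = b_i·n_i / q:
  layer 1 (weathered basalt): t_1 = 9.51 × 0.06 / 0.004319 = 132.1 d
  layer 2 (silty sand): t_2 = 1.56 × 0.24 / 0.004319 = 86.69 d
  layer 3 (silt): t_3 = 11.3 × 0.15 / 0.004319 = 392.5 d
Total t = Σ t_i = 611.3 days.

611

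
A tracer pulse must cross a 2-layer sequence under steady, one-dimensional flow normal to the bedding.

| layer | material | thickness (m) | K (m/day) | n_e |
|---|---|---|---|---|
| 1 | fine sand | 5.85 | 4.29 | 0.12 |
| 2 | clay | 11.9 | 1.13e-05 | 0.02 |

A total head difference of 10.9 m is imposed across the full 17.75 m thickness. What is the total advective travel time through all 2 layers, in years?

With flow normal to the layers, continuity requires the same specific discharge q through every layer.
Σ(b_i/K_i) = 5.85/4.29 + 11.9/1.13e-05 = 1.053e+06 d.
q = Δh / Σ(b_i/K_i) = 10.9 / 1.053e+06 = 1.035e-05 m/day.
In each layer the seepage velocity is v_i = q/n_i, so the layer transit time is t_i = b_i·n_i / q:
  layer 1 (fine sand): t_1 = 5.85 × 0.12 / 1.035e-05 = 67823 d
  layer 2 (clay): t_2 = 11.9 × 0.02 / 1.035e-05 = 22994 d
Total t = Σ t_i = 90818 days = 248.6 years.

249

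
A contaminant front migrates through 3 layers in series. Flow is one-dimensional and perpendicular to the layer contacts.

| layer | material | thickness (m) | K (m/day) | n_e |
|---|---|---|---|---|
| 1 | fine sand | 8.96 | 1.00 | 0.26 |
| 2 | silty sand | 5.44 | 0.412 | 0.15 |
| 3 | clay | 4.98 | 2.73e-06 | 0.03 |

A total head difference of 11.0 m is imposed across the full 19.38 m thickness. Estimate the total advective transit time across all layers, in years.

1500

With flow normal to the layers, continuity requires the same specific discharge q through every layer.
Σ(b_i/K_i) = 8.96/1.00 + 5.44/0.412 + 4.98/2.73e-06 = 1.824e+06 d.
q = Δh / Σ(b_i/K_i) = 11.0 / 1.824e+06 = 6.030e-06 m/day.
In each layer the seepage velocity is v_i = q/n_i, so the layer transit time is t_i = b_i·n_i / q:
  layer 1 (fine sand): t_1 = 8.96 × 0.26 / 6.030e-06 = 3.863e+05 d
  layer 2 (silty sand): t_2 = 5.44 × 0.15 / 6.030e-06 = 1.353e+05 d
  layer 3 (clay): t_3 = 4.98 × 0.03 / 6.030e-06 = 24776 d
Total t = Σ t_i = 5.464e+05 days = 1496 years.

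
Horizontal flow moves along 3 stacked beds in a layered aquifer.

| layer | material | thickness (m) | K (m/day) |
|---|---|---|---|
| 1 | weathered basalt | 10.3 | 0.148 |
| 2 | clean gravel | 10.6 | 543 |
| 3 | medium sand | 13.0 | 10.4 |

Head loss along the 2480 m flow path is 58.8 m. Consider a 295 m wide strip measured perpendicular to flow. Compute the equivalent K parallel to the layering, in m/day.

Flow is parallel to layering, so each bed carries its own Darcy discharge and the transmissivities add.
Σ(K_i·b_i) = 0.148×10.3 + 543×10.6 + 10.4×13.0 = 5893 m²/day.
Total thickness b = 33.90 m, so K_eq = Σ(K_i·b_i)/b = 173.8 m/day.

174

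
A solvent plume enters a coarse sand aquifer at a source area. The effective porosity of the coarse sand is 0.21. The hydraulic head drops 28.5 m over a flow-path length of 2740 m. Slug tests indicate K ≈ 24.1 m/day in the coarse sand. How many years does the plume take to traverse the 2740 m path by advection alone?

6.28

Hydraulic gradient i = Δh / L = 28.5 / 2740 = 0.01040.
Darcy flux q = K · i = 24.10 × 0.01040 = 0.2507 m/day.
Seepage velocity v = q / n_e = 0.2507 / 0.21 = 1.194 m/day.
Travel time t = L / v = 2740 / 1.194 = 2295 days = 6.284 years.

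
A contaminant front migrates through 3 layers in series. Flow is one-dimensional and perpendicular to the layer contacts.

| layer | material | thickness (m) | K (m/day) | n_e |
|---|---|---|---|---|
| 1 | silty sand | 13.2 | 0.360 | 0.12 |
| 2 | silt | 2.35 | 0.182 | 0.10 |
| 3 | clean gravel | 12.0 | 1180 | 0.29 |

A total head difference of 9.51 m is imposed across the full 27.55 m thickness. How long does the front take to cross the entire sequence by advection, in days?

With flow normal to the layers, continuity requires the same specific discharge q through every layer.
Σ(b_i/K_i) = 13.2/0.360 + 2.35/0.182 + 12.0/1180 = 49.59 d.
q = Δh / Σ(b_i/K_i) = 9.51 / 49.59 = 0.1918 m/day.
In each layer the seepage velocity is v_i = q/n_i, so the layer transit time is t_i = b_i·n_i / q:
  layer 1 (silty sand): t_1 = 13.2 × 0.12 / 0.1918 = 8.260 d
  layer 2 (silt): t_2 = 2.35 × 0.10 / 0.1918 = 1.225 d
  layer 3 (clean gravel): t_3 = 12.0 × 0.29 / 0.1918 = 18.15 d
Total t = Σ t_i = 27.63 days.

27.6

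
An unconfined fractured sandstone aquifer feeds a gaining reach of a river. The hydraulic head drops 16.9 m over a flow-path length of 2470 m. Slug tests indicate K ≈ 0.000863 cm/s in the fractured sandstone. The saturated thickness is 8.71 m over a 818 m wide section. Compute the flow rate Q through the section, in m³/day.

36.3

Convert K: 0.000863 cm/s × 864 = 0.7456 m/day.
Cross-sectional area A = 818 × 8.71 = 7125 m².
Hydraulic gradient i = Δh / L = 16.9 / 2470 = 0.006842.
Darcy's law: Q = K · A · i = 0.7456 × 7125 × 0.006842 = 36.35 m³/day.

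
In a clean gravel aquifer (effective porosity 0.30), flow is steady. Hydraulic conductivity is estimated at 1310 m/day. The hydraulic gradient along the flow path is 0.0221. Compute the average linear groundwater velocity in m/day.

96.5

Hydraulic gradient i = 0.0221.
Darcy flux q = K · i = 1310 × 0.02210 = 28.95 m/day.
Seepage velocity v = q / n_e = 28.95 / 0.30 = 96.50 m/day.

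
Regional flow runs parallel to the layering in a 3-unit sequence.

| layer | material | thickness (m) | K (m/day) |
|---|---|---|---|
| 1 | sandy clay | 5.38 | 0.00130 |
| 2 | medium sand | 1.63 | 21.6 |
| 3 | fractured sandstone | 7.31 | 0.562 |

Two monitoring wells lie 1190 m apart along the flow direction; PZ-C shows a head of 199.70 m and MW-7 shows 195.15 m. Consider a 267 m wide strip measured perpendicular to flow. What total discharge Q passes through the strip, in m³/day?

40.1

Flow is parallel to layering, so each bed carries its own Darcy discharge and the transmissivities add.
Σ(K_i·b_i) = 0.00130×5.38 + 21.6×1.63 + 0.562×7.31 = 39.32 m²/day.
Hydraulic gradient i = (199.70 − 195.15) / 1190 = 4.55 / 1190 = 0.003824.
Q = Σ(K_i·b_i) · W · i = 39.32 × 267 × 0.003824 = 40.14 m³/day.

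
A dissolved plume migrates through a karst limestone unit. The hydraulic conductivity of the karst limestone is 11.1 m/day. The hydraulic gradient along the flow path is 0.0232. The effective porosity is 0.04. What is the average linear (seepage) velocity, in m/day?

6.44

Hydraulic gradient i = 0.0232.
Darcy flux q = K · i = 11.10 × 0.02320 = 0.2575 m/day.
Seepage velocity v = q / n_e = 0.2575 / 0.04 = 6.438 m/day.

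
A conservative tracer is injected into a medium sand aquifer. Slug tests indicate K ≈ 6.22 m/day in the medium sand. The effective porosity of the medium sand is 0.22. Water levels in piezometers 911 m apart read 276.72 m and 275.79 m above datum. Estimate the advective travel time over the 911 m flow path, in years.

86.4

Hydraulic gradient i = (276.72 − 275.79) / 911 = 0.93 / 911 = 0.001021.
Darcy flux q = K · i = 6.220 × 0.001021 = 0.006350 m/day.
Seepage velocity v = q / n_e = 0.006350 / 0.22 = 0.02886 m/day.
Travel time t = L / v = 911 / 0.02886 = 31564 days = 86.42 years.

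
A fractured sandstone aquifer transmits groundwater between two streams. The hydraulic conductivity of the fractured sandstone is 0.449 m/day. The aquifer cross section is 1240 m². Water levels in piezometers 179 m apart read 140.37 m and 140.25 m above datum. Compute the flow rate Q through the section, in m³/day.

Hydraulic gradient i = (140.37 − 140.25) / 179 = 0.12 / 179 = 0.0006704.
Darcy's law: Q = K · A · i = 0.4490 × 1240 × 0.0006704 = 0.3732 m³/day.

0.373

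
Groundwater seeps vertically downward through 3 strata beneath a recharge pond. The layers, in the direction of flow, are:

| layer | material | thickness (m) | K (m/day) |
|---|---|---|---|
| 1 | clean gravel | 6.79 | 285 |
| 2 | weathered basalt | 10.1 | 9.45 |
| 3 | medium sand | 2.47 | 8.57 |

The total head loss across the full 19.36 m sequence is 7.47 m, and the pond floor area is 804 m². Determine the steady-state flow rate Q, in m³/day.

4350

Flow is perpendicular to layering, so the layers act in series and the equivalent K is the thickness-weighted harmonic mean.
Total thickness L = 6.79 + 10.1 + 2.47 = 19.36 m.
Σ(b_i/K_i) = 6.79/285 + 10.1/9.45 + 2.47/8.57 = 1.381 d.
K_eq = L / Σ(b_i/K_i) = 19.36 / 1.381 = 14.02 m/day.
Q = K_eq · A · (Δh/L) = 14.02 × 804 × (7.47/19.36) = 4349 m³/day.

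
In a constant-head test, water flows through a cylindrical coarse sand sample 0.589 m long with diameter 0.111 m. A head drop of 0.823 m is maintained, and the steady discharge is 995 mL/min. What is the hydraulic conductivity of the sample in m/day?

Cross-sectional area A = π·(d/2)² = π × (0.111/2)² = 0.009677 m².
Convert discharge: 995 mL/min = 1.658e-05 m³/s.
Darcy's law rearranged: K = Q·L / (A·Δh) = 1.658e-05 × 0.589 / (0.009677 × 0.823) = 0.001226 m/s = 106.0 m/day.

106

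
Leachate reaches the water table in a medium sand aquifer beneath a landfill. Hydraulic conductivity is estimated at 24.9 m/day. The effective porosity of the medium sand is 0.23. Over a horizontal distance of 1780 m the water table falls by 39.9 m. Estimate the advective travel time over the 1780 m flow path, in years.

Hydraulic gradient i = Δh / L = 39.9 / 1780 = 0.02242.
Darcy flux q = K · i = 24.90 × 0.02242 = 0.5582 m/day.
Seepage velocity v = q / n_e = 0.5582 / 0.23 = 2.427 m/day.
Travel time t = L / v = 1780 / 2.427 = 733.5 days = 2.008 years.

2.01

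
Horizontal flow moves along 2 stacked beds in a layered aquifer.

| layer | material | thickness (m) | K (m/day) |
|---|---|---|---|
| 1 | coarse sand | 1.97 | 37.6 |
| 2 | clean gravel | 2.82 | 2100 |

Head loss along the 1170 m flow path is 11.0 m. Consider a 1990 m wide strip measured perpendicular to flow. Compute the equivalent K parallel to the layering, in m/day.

Flow is parallel to layering, so each bed carries its own Darcy discharge and the transmissivities add.
Σ(K_i·b_i) = 37.6×1.97 + 2100×2.82 = 5996 m²/day.
Total thickness b = 4.790 m, so K_eq = Σ(K_i·b_i)/b = 1252 m/day.

1250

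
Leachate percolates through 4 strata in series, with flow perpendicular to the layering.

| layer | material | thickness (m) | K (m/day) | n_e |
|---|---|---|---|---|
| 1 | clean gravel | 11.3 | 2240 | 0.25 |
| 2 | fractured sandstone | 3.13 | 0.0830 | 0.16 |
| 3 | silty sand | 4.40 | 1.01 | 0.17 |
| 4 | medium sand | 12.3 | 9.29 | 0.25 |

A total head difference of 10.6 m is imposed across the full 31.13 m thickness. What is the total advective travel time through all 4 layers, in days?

29.3

With flow normal to the layers, continuity requires the same specific discharge q through every layer.
Σ(b_i/K_i) = 11.3/2240 + 3.13/0.0830 + 4.40/1.01 + 12.3/9.29 = 43.40 d.
q = Δh / Σ(b_i/K_i) = 10.6 / 43.40 = 0.2443 m/day.
In each layer the seepage velocity is v_i = q/n_i, so the layer transit time is t_i = b_i·n_i / q:
  layer 1 (clean gravel): t_1 = 11.3 × 0.25 / 0.2443 = 11.57 d
  layer 2 (fractured sandstone): t_2 = 3.13 × 0.16 / 0.2443 = 2.050 d
  layer 3 (silty sand): t_3 = 4.40 × 0.17 / 0.2443 = 3.062 d
  layer 4 (medium sand): t_4 = 12.3 × 0.25 / 0.2443 = 12.59 d
Total t = Σ t_i = 29.27 days.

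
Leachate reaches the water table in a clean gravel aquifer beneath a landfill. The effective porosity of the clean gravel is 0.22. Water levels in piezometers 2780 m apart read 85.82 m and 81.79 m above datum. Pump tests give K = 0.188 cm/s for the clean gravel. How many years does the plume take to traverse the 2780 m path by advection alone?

7.11

Convert K: 0.188 cm/s × 864 = 162.4 m/day.
Hydraulic gradient i = (85.82 − 81.79) / 2780 = 4.03 / 2780 = 0.001450.
Darcy flux q = K · i = 162.4 × 0.001450 = 0.2355 m/day.
Seepage velocity v = q / n_e = 0.2355 / 0.22 = 1.070 m/day.
Travel time t = L / v = 2780 / 1.070 = 2597 days = 7.111 years.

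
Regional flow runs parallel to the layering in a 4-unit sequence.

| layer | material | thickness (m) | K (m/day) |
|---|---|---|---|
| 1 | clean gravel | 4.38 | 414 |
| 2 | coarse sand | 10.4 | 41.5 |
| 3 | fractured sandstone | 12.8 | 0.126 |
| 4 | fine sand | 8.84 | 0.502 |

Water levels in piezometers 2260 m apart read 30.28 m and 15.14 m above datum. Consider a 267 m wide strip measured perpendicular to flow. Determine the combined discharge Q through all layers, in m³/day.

Flow is parallel to layering, so each bed carries its own Darcy discharge and the transmissivities add.
Σ(K_i·b_i) = 414×4.38 + 41.5×10.4 + 0.126×12.8 + 0.502×8.84 = 2251 m²/day.
Hydraulic gradient i = (30.28 − 15.14) / 2260 = 15.14 / 2260 = 0.006699.
Q = Σ(K_i·b_i) · W · i = 2251 × 267 × 0.006699 = 4026 m³/day.

4030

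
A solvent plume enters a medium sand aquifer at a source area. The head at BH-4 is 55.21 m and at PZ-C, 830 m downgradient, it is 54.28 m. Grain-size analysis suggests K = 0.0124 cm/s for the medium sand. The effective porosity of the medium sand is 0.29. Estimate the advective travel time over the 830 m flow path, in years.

Convert K: 0.0124 cm/s × 864 = 10.71 m/day.
Hydraulic gradient i = (55.21 − 54.28) / 830 = 0.93 / 830 = 0.001120.
Darcy flux q = K · i = 10.71 × 0.001120 = 0.01200 m/day.
Seepage velocity v = q / n_e = 0.01200 / 0.29 = 0.04139 m/day.
Travel time t = L / v = 830 / 0.04139 = 20051 days = 54.90 years.

54.9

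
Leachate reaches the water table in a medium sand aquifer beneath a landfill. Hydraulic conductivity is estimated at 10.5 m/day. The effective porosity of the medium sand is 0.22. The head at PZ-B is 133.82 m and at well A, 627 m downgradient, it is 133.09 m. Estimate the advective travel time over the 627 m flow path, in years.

Hydraulic gradient i = (133.82 − 133.09) / 627 = 0.73 / 627 = 0.001164.
Darcy flux q = K · i = 10.50 × 0.001164 = 0.01222 m/day.
Seepage velocity v = q / n_e = 0.01222 / 0.22 = 0.05557 m/day.
Travel time t = L / v = 627 / 0.05557 = 11284 days = 30.89 years.

30.9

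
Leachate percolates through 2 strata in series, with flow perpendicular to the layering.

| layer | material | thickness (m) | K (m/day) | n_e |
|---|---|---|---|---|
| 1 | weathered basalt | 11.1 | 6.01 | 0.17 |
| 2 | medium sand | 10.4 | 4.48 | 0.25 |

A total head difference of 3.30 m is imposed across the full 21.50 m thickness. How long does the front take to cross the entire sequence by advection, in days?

With flow normal to the layers, continuity requires the same specific discharge q through every layer.
Σ(b_i/K_i) = 11.1/6.01 + 10.4/4.48 = 4.168 d.
q = Δh / Σ(b_i/K_i) = 3.30 / 4.168 = 0.7917 m/day.
In each layer the seepage velocity is v_i = q/n_i, so the layer transit time is t_i = b_i·n_i / q:
  layer 1 (weathered basalt): t_1 = 11.1 × 0.17 / 0.7917 = 2.384 d
  layer 2 (medium sand): t_2 = 10.4 × 0.25 / 0.7917 = 3.284 d
Total t = Σ t_i = 5.668 days.

5.67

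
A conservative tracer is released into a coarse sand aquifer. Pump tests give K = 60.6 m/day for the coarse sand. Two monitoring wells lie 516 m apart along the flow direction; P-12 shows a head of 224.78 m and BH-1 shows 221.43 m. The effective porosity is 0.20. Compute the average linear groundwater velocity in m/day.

Hydraulic gradient i = (224.78 − 221.43) / 516 = 3.35 / 516 = 0.006492.
Darcy flux q = K · i = 60.60 × 0.006492 = 0.3934 m/day.
Seepage velocity v = q / n_e = 0.3934 / 0.20 = 1.967 m/day.

1.97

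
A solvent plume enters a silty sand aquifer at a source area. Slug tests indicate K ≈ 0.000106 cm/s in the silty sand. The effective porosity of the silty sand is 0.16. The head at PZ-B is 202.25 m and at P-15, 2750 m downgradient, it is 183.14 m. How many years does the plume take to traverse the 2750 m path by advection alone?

Convert K: 0.000106 cm/s × 864 = 0.09158 m/day.
Hydraulic gradient i = (202.25 − 183.14) / 2750 = 19.11 / 2750 = 0.006949.
Darcy flux q = K · i = 0.09158 × 0.006949 = 0.0006364 m/day.
Seepage velocity v = q / n_e = 0.0006364 / 0.16 = 0.003978 m/day.
Travel time t = L / v = 2750 / 0.003978 = 6.914e+05 days = 1893 years.

1890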